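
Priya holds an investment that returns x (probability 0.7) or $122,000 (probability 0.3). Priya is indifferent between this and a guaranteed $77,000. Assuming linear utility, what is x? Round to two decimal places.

0.7·x + 0.3·122000 = 77000
0.7·x = 77000 − 36600 = 40400
x = 40400 / 0.7 = 57714.2857

x = $57,714.29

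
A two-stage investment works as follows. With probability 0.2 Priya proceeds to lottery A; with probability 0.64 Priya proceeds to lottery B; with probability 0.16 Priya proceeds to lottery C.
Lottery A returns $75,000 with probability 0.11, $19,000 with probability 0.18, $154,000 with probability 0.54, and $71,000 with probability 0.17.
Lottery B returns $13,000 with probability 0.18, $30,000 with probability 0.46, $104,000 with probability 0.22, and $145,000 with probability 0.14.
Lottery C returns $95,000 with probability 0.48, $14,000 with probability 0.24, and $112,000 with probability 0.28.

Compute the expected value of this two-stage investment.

EV(A) = 0.11 × 75000 + 0.18 × 19000 + 0.54 × 154000 + 0.17 × 71000 = 8250 + 3420 + 83160 + 12070 = 106900
EV(B) = 0.18 × 13000 + 0.46 × 30000 + 0.22 × 104000 + 0.14 × 145000 = 2340 + 13800 + 22880 + 20300 = 59320
EV(C) = 0.48 × 95000 + 0.24 × 14000 + 0.28 × 112000 = 45600 + 3360 + 31360 = 80320
Overall = 0.2 × 106900 + 0.64 × 59320 + 0.16 × 80320 = 21380 + 37964.8 + 12851.2 = 72196

$72,196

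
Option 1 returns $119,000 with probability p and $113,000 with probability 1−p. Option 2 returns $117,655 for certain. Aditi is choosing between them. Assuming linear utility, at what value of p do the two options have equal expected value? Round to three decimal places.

p·119000 + (1−p)·113000 = 117655
6000p + 113000 = 117655
p = (117655 − 113000) / 6000

p = 0.776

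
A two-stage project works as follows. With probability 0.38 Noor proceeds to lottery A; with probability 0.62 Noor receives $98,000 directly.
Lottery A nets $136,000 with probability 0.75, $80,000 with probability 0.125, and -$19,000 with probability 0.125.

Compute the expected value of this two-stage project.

EV(A) = 0.75 × 136000 + 0.125 × 80000 + 0.125 × (-19000) = 102000 + 10000 − 2375 = 109625
Branch B: 98000 (certain)
Overall = 0.38 × 109625 + 0.62 × 98000 = 41657.5 + 60760 = 102417.5

$102,417.50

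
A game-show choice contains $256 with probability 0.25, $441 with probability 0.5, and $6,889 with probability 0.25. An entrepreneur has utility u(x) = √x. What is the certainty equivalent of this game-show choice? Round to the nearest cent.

$1,242.56

E[u] = 0.25·√256 + 0.5·√441 + 0.25·√6889 = 0.25·16 + 0.5·21 + 0.25·83 = 35.25
CE = (35.25)² = 1242.5625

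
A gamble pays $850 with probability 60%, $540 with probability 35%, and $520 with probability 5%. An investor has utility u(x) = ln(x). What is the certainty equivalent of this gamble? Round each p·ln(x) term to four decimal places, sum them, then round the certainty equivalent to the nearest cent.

E[u] = 0.6·ln(850) + 0.35·ln(540) + 0.05·ln(520) = 4.0471 + 2.2020 + 0.3127 = 6.5618
CE = e^6.5618 ≈ 707.54

$707.54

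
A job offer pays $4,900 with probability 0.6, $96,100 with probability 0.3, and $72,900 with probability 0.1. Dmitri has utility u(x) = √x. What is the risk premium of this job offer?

E[u] = 0.6·√4900 + 0.3·√96100 + 0.1·√72900 = 0.6·70 + 0.3·310 + 0.1·270 = 162
CE = (162)² = 26244
Risk premium = EV − CE = 39060 − 26244 = 12816

$12,816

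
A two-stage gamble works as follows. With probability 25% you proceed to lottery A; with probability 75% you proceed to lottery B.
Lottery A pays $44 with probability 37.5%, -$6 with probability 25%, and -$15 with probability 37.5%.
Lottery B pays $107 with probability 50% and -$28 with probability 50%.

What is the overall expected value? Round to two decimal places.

$31.97

EV(A) = 0.375 × 44 + 0.25 × (-6) + 0.375 × (-15) = 16.5 − 1.5 − 5.625 = 9.375
EV(B) = 0.5 × 107 + 0.5 × (-28) = 53.5 − 14 = 39.5
Overall = 0.25 × 9.375 + 0.75 × 39.5 = 2.34375 + 29.625 = 31.96875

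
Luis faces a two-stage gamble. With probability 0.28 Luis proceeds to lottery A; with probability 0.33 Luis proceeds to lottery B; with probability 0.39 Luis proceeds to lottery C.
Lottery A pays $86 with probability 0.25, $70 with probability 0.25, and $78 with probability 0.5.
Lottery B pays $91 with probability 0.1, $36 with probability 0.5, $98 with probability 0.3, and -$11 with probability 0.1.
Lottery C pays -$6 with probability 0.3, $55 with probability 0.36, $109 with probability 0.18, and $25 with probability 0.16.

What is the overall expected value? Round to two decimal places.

$56.35

EV(A) = 0.25 × 86 + 0.25 × 70 + 0.5 × 78 = 21.5 + 17.5 + 39 = 78
EV(B) = 0.1 × 91 + 0.5 × 36 + 0.3 × 98 + 0.1 × (-11) = 9.1 + 18 + 29.4 − 1.1 = 55.4
EV(C) = 0.3 × (-6) + 0.36 × 55 + 0.18 × 109 + 0.16 × 25 = -1.8 + 19.8 + 19.62 + 4 = 41.62
Overall = 0.28 × 78 + 0.33 × 55.4 + 0.39 × 41.62 = 21.84 + 18.282 + 16.2318 = 56.3538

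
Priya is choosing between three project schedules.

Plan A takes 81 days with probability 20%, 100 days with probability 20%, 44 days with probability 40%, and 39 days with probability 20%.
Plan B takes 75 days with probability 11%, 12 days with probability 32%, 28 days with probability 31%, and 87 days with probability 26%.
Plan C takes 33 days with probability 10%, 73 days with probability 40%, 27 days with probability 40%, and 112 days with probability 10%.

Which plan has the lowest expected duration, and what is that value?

Plan A = 0.2 × 81 + 0.2 × 100 + 0.4 × 44 + 0.2 × 39 = 16.2 + 20 + 17.6 + 7.8 = 61.6
Plan B = 0.11 × 75 + 0.32 × 12 + 0.31 × 28 + 0.26 × 87 = 8.25 + 3.84 + 8.68 + 22.62 = 43.39
Plan C = 0.1 × 33 + 0.4 × 73 + 0.4 × 27 + 0.1 × 112 = 3.3 + 29.2 + 10.8 + 11.2 = 54.5

Plan B (43.39 days)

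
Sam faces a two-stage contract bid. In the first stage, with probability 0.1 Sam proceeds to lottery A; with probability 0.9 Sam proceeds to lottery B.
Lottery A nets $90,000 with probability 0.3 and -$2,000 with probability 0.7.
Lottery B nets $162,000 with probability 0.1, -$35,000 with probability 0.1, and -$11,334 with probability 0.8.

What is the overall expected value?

$5,829.52

EV(A) = 0.3 × 90000 + 0.7 × (-2000) = 27000 − 1400 = 25600
EV(B) = 0.1 × 162000 + 0.1 × (-35000) + 0.8 × (-11334) = 16200 − 3500 − 9067.2 = 3632.8
Overall = 0.1 × 25600 + 0.9 × 3632.8 = 2560 + 3269.52 = 5829.52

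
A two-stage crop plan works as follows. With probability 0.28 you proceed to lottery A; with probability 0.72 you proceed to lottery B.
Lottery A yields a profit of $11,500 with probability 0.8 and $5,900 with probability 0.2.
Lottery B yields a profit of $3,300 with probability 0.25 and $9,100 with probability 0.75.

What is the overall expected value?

EV(A) = 0.8 × 11500 + 0.2 × 5900 = 9200 + 1180 = 10380
EV(B) = 0.25 × 3300 + 0.75 × 9100 = 825 + 6825 = 7650
Overall = 0.28 × 10380 + 0.72 × 7650 = 2906.4 + 5508 = 8414.4

$8,414.40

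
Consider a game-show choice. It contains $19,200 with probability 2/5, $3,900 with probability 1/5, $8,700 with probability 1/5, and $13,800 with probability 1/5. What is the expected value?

EV = 2/5 × 19200 + 1/5 × 3900 + 1/5 × 8700 + 1/5 × 13800 = 7680 + 780 + 1740 + 2760 = 12960

$12,960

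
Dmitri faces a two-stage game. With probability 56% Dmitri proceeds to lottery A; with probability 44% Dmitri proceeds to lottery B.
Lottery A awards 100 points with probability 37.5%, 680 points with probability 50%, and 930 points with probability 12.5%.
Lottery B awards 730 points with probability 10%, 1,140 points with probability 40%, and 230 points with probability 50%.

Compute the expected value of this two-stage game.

559.86 points

EV(A) = 0.375 × 100 + 0.5 × 680 + 0.125 × 930 = 37.5 + 340 + 116.25 = 493.75
EV(B) = 0.1 × 730 + 0.4 × 1140 + 0.5 × 230 = 73 + 456 + 115 = 644
Overall = 0.56 × 493.75 + 0.44 × 644 = 276.5 + 283.36 = 559.86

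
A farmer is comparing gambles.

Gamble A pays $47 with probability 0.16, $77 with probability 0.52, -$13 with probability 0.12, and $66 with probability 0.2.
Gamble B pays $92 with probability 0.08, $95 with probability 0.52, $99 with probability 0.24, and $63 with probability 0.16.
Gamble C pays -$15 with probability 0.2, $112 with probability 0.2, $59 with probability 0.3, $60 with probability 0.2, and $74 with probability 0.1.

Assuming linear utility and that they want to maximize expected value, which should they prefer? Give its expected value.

Gamble B ($90.60)

Gamble A = 0.16 × 47 + 0.52 × 77 + 0.12 × (-13) + 0.2 × 66 = 7.52 + 40.04 − 1.56 + 13.2 = 59.2
Gamble B = 0.08 × 92 + 0.52 × 95 + 0.24 × 99 + 0.16 × 63 = 7.36 + 49.4 + 23.76 + 10.08 = 90.6
Gamble C = 0.2 × (-15) + 0.2 × 112 + 0.3 × 59 + 0.2 × 60 + 0.1 × 74 = -3 + 22.4 + 17.7 + 12 + 7.4 = 56.5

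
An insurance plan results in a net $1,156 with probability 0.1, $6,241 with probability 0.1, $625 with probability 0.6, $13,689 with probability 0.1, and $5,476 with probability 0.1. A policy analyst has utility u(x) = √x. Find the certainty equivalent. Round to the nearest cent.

E[u] = 0.1·√1156 + 0.1·√6241 + 0.6·√625 + 0.1·√13689 + 0.1·√5476 = 0.1·34 + 0.1·79 + 0.6·25 + 0.1·117 + 0.1·74 = 45.4
CE = (45.4)² = 2061.16

$2,061.16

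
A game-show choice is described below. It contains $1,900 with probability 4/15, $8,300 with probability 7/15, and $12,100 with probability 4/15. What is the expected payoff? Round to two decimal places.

EV = 4/15 × 1900 + 7/15 × 8300 + 4/15 × 12100 = 506.6667 + 3873.3333 + 3226.6667 = 7606.6667

$7,606.67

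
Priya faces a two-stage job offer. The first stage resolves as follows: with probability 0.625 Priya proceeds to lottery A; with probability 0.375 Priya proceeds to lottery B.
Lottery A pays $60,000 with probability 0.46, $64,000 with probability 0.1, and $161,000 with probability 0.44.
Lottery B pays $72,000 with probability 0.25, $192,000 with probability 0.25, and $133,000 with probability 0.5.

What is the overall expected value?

$115,212.50

EV(A) = 0.46 × 60000 + 0.1 × 64000 + 0.44 × 161000 = 27600 + 6400 + 70840 = 104840
EV(B) = 0.25 × 72000 + 0.25 × 192000 + 0.5 × 133000 = 18000 + 48000 + 66500 = 132500
Overall = 0.625 × 104840 + 0.375 × 132500 = 65525 + 49687.5 = 115212.5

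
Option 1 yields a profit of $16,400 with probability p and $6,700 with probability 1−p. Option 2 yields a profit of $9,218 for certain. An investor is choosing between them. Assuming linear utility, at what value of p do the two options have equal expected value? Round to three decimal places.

p = 0.260

p·16400 + (1−p)·6700 = 9218
9700p + 6700 = 9218
p = (9218 − 6700) / 9700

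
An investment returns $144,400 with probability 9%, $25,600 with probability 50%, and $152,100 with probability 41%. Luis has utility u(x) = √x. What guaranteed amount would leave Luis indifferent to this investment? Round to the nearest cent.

$75,130.81

E[u] = 0.09·√144400 + 0.5·√25600 + 0.41·√152100 = 0.09·380 + 0.5·160 + 0.41·390 = 274.1
CE = (274.1)² = 75130.81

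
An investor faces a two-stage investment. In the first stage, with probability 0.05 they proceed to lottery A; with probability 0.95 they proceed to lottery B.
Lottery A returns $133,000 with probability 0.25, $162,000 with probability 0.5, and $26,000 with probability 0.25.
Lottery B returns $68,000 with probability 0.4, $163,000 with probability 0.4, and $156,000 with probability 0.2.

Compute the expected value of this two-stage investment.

EV(A) = 0.25 × 133000 + 0.5 × 162000 + 0.25 × 26000 = 33250 + 81000 + 6500 = 120750
EV(B) = 0.4 × 68000 + 0.4 × 163000 + 0.2 × 156000 = 27200 + 65200 + 31200 = 123600
Overall = 0.05 × 120750 + 0.95 × 123600 = 6037.5 + 117420 = 123457.5

$123,457.50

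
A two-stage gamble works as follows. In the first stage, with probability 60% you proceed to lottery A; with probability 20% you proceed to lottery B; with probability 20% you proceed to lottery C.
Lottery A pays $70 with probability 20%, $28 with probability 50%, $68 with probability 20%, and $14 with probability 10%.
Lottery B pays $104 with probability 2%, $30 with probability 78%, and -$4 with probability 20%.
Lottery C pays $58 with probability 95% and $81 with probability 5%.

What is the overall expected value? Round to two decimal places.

$42.57

EV(A) = 0.2 × 70 + 0.5 × 28 + 0.2 × 68 + 0.1 × 14 = 14 + 14 + 13.6 + 1.4 = 43
EV(B) = 0.02 × 104 + 0.78 × 30 + 0.2 × (-4) = 2.08 + 23.4 − 0.8 = 24.68
EV(C) = 0.95 × 58 + 0.05 × 81 = 55.1 + 4.05 = 59.15
Overall = 0.6 × 43 + 0.2 × 24.68 + 0.2 × 59.15 = 25.8 + 4.936 + 11.83 = 42.566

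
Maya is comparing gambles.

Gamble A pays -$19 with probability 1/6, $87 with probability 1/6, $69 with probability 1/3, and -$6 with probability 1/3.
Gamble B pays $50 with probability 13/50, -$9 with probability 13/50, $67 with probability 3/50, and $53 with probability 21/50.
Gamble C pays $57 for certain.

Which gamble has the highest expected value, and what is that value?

Gamble A = 1/6 × (-19) + 1/6 × 87 + 1/3 × 69 + 1/3 × (-6) = -3.1667 + 14.5 + 23 − 2 = 32.3333
Gamble B = 13/50 × 50 + 13/50 × (-9) + 3/50 × 67 + 21/50 × 53 = 13 − 2.34 + 4.02 + 22.26 = 36.94
Gamble C: 57 (certain)

Gamble C ($57)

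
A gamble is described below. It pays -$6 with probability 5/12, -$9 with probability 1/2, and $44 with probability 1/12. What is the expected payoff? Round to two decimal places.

EV = 5/12 × (-6) + 1/2 × (-9) + 1/12 × 44 = -2.5 − 4.5 + 3.6667 = -3.3333

-$3.33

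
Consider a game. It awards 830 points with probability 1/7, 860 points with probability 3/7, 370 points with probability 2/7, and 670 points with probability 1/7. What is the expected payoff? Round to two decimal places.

688.57 points

EV = 1/7 × 830 + 3/7 × 860 + 2/7 × 370 + 1/7 × 670 = 118.5714 + 368.5714 + 105.7143 + 95.7143 = 688.5714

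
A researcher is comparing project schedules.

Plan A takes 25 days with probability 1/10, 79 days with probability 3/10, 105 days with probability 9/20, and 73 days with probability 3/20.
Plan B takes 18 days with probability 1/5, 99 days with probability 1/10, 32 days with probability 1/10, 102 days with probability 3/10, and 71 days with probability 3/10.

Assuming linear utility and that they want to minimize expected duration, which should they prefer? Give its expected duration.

Plan A = 1/10 × 25 + 3/10 × 79 + 9/20 × 105 + 3/20 × 73 = 2.5 + 23.7 + 47.25 + 10.95 = 84.4
Plan B = 1/5 × 18 + 1/10 × 99 + 1/10 × 32 + 3/10 × 102 + 3/10 × 71 = 3.6 + 9.9 + 3.2 + 30.6 + 21.3 = 68.6

Plan B (68.6 days)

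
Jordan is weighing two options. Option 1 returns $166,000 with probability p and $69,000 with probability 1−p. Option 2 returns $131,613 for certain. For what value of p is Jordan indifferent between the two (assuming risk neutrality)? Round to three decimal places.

p·166000 + (1−p)·69000 = 131613
97000p + 69000 = 131613
p = (131613 − 69000) / 97000

p = 0.645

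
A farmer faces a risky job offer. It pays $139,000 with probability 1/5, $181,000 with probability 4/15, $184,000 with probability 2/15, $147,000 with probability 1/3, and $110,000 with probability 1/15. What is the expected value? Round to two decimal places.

$156,933.33

EV = 1/5 × 139000 + 4/15 × 181000 + 2/15 × 184000 + 1/3 × 147000 + 1/15 × 110000 = 27800 + 48266.6667 + 24533.3333 + 49000 + 7333.3333 = 156933.3333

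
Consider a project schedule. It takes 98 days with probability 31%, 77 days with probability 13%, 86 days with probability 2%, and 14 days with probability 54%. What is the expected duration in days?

49.67 days

EV = 0.31 × 98 + 0.13 × 77 + 0.02 × 86 + 0.54 × 14 = 30.38 + 10.01 + 1.72 + 7.56 = 49.67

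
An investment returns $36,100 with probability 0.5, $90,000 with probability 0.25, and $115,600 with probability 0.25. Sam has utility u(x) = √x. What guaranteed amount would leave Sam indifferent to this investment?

E[u] = 0.5·√36100 + 0.25·√90000 + 0.25·√115600 = 0.5·190 + 0.25·300 + 0.25·340 = 255
CE = (255)² = 65025

$65,025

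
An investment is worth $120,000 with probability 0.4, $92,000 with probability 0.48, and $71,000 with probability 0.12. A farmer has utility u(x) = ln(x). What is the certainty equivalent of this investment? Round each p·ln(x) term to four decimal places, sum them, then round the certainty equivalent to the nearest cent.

$99,190.75

E[u] = 0.4·ln(120000) + 0.48·ln(92000) + 0.12·ln(71000) = 4.6781 + 5.4862 + 1.3405 = 11.5048
CE = e^11.5048 ≈ 99190.75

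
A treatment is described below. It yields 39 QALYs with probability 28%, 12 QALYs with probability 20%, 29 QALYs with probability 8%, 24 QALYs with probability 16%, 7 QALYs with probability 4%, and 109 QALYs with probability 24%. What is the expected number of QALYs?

45.92 QALYs

EV = 0.28 × 39 + 0.2 × 12 + 0.08 × 29 + 0.16 × 24 + 0.04 × 7 + 0.24 × 109 = 10.92 + 2.4 + 2.32 + 3.84 + 0.28 + 26.16 = 45.92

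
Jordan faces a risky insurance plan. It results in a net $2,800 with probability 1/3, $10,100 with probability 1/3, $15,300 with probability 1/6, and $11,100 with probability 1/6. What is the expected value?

EV = 1/3 × 2800 + 1/3 × 10100 + 1/6 × 15300 + 1/6 × 11100 = 933.3333 + 3366.6667 + 2550 + 1850 = 8700

$8,700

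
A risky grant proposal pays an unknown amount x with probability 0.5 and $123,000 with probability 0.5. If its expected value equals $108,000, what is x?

x = $93,000

0.5·x + 0.5·123000 = 108000
0.5·x = 108000 − 61500 = 46500
x = 46500 / 0.5 = 93000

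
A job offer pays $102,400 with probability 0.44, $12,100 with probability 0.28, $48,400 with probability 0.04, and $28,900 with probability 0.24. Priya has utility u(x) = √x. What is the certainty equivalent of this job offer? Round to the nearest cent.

E[u] = 0.44·√102400 + 0.28·√12100 + 0.04·√48400 + 0.24·√28900 = 0.44·320 + 0.28·110 + 0.04·220 + 0.24·170 = 221.2
CE = (221.2)² = 48929.44

$48,929.44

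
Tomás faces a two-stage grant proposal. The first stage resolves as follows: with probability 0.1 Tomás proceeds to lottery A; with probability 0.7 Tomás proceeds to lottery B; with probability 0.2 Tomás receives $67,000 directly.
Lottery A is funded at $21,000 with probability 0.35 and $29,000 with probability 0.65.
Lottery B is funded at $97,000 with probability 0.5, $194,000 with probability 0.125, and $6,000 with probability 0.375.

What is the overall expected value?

EV(A) = 0.35 × 21000 + 0.65 × 29000 = 7350 + 18850 = 26200
EV(B) = 0.5 × 97000 + 0.125 × 194000 + 0.375 × 6000 = 48500 + 24250 + 2250 = 75000
Branch C: 67000 (certain)
Overall = 0.1 × 26200 + 0.7 × 75000 + 0.2 × 67000 = 2620 + 52500 + 13400 = 68520

$68,520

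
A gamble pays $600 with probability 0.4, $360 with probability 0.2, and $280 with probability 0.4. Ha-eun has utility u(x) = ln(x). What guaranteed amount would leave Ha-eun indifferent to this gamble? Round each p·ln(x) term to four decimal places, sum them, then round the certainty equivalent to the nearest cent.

$399.37

E[u] = 0.4·ln(600) + 0.2·ln(360) + 0.4·ln(280) = 2.5588 + 1.1772 + 2.2539 = 5.9899
CE = e^5.9899 ≈ 399.37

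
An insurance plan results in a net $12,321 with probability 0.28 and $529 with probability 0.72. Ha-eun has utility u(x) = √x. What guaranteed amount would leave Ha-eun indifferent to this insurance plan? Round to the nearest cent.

E[u] = 0.28·√12321 + 0.72·√529 = 0.28·111 + 0.72·23 = 47.64
CE = (47.64)² = 2269.5696

$2,269.57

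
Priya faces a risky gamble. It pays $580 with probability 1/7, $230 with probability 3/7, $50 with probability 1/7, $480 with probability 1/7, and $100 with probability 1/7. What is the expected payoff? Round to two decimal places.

$271.43

EV = 1/7 × 580 + 3/7 × 230 + 1/7 × 50 + 1/7 × 480 + 1/7 × 100 = 82.8571 + 98.5714 + 7.1429 + 68.5714 + 14.2857 = 271.4286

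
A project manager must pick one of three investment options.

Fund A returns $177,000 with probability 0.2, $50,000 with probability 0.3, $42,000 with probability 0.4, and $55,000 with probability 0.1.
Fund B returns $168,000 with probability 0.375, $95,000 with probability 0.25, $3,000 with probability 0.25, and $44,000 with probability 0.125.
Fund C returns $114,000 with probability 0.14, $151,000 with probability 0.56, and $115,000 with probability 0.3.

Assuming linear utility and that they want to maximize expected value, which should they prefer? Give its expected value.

Fund A = 0.2 × 177000 + 0.3 × 50000 + 0.4 × 42000 + 0.1 × 55000 = 35400 + 15000 + 16800 + 5500 = 72700
Fund B = 0.375 × 168000 + 0.25 × 95000 + 0.25 × 3000 + 0.125 × 44000 = 63000 + 23750 + 750 + 5500 = 93000
Fund C = 0.14 × 114000 + 0.56 × 151000 + 0.3 × 115000 = 15960 + 84560 + 34500 = 135020

Fund C ($135,020)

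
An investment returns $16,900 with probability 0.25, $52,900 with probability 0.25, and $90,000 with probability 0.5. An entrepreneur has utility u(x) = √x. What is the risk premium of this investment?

E[u] = 0.25·√16900 + 0.25·√52900 + 0.5·√90000 = 0.25·130 + 0.25·230 + 0.5·300 = 240
CE = (240)² = 57600
Risk premium = EV − CE = 62450 − 57600 = 4850

$4,850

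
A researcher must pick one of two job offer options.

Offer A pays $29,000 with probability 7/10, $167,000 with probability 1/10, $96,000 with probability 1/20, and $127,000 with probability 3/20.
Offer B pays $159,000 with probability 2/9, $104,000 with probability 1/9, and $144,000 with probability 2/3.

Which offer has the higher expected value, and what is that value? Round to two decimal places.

Offer B ($142,888.89)

Offer A = 7/10 × 29000 + 1/10 × 167000 + 1/20 × 96000 + 3/20 × 127000 = 20300 + 16700 + 4800 + 19050 = 60850
Offer B = 2/9 × 159000 + 1/9 × 104000 + 2/3 × 144000 = 35333.3333 + 11555.5556 + 96000 = 142888.8889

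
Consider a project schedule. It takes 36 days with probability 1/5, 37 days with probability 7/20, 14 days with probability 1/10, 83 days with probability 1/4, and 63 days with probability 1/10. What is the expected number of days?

48.6 days

EV = 1/5 × 36 + 7/20 × 37 + 1/10 × 14 + 1/4 × 83 + 1/10 × 63 = 7.2 + 12.95 + 1.4 + 20.75 + 6.3 = 48.6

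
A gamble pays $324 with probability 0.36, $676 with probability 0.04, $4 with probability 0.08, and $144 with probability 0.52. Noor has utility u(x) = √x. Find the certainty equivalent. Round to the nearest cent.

E[u] = 0.36·√324 + 0.04·√676 + 0.08·√4 + 0.52·√144 = 0.36·18 + 0.04·26 + 0.08·2 + 0.52·12 = 13.92
CE = (13.92)² = 193.7664

$193.77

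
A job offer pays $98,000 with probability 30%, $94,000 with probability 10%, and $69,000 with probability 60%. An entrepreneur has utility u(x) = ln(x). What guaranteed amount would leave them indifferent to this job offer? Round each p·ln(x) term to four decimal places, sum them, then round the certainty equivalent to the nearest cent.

E[u] = 0.3·ln(98000) + 0.1·ln(94000) + 0.6·ln(69000) = 3.4478 + 1.1451 + 6.6851 = 11.2780
CE = e^11.2780 ≈ 79062.98

$79,062.98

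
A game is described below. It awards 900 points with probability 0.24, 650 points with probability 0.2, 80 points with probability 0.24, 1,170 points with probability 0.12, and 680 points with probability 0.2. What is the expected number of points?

EV = 0.24 × 900 + 0.2 × 650 + 0.24 × 80 + 0.12 × 1170 + 0.2 × 680 = 216 + 130 + 19.2 + 140.4 + 136 = 641.6

641.6 points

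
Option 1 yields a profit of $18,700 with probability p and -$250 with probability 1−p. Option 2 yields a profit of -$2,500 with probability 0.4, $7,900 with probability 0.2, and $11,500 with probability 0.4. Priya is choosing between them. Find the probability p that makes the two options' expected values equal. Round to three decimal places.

p = 0.287

EV(Option 2) = 0.4 × (-2500) + 0.2 × 7900 + 0.4 × 11500 = -1000 + 1580 + 4600 = 5180
p·18700 + (1−p)·(-250) = 5180
18950p − 250 = 5180
p = (5180 + 250) / 18950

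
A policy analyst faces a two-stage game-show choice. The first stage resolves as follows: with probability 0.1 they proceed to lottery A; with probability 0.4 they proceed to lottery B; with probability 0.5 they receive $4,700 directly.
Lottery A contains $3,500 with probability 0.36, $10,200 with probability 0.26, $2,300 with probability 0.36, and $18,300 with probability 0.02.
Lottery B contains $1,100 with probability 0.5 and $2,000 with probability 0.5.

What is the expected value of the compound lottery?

EV(A) = 0.36 × 3500 + 0.26 × 10200 + 0.36 × 2300 + 0.02 × 18300 = 1260 + 2652 + 828 + 366 = 5106
EV(B) = 0.5 × 1100 + 0.5 × 2000 = 550 + 1000 = 1550
Branch C: 4700 (certain)
Overall = 0.1 × 5106 + 0.4 × 1550 + 0.5 × 4700 = 510.6 + 620 + 2350 = 3480.6

$3,480.60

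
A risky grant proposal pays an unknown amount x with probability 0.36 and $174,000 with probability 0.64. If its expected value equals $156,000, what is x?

x = $124,000

0.36·x + 0.64·174000 = 156000
0.36·x = 156000 − 111360 = 44640
x = 44640 / 0.36 = 124000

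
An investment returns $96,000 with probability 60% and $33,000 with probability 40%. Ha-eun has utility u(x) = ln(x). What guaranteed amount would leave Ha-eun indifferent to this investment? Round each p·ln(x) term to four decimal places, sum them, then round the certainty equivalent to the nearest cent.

E[u] = 0.6·ln(96000) + 0.4·ln(33000) = 6.8833 + 4.1617 = 11.0450
CE = e^11.0450 ≈ 62630.02

$62,630.02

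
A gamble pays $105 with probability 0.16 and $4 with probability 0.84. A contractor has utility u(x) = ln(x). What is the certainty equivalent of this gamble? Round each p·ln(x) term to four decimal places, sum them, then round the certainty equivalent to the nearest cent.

$6.75

E[u] = 0.16·ln(105) + 0.84·ln(4) = 0.7446 + 1.1645 = 1.9091
CE = e^1.9091 ≈ 6.75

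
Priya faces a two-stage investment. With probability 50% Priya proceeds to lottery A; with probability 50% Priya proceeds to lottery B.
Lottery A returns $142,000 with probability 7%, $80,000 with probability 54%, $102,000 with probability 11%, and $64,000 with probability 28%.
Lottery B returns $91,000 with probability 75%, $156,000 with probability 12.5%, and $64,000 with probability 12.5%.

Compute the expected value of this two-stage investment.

EV(A) = 0.07 × 142000 + 0.54 × 80000 + 0.11 × 102000 + 0.28 × 64000 = 9940 + 43200 + 11220 + 17920 = 82280
EV(B) = 0.75 × 91000 + 0.125 × 156000 + 0.125 × 64000 = 68250 + 19500 + 8000 = 95750
Overall = 0.5 × 82280 + 0.5 × 95750 = 41140 + 47875 = 89015

$89,015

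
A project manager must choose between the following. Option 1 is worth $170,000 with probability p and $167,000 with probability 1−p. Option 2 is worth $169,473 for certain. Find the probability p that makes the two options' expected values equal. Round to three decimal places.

p = 0.824

p·170000 + (1−p)·167000 = 169473
3000p + 167000 = 169473
p = (169473 − 167000) / 3000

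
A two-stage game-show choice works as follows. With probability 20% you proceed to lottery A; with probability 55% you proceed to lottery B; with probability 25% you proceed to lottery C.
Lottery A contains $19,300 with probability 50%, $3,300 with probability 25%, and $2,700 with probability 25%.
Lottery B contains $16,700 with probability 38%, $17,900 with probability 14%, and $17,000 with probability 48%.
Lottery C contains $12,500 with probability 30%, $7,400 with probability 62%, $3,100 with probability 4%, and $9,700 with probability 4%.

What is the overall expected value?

EV(A) = 0.5 × 19300 + 0.25 × 3300 + 0.25 × 2700 = 9650 + 825 + 675 = 11150
EV(B) = 0.38 × 16700 + 0.14 × 17900 + 0.48 × 17000 = 6346 + 2506 + 8160 = 17012
EV(C) = 0.3 × 12500 + 0.62 × 7400 + 0.04 × 3100 + 0.04 × 9700 = 3750 + 4588 + 124 + 388 = 8850
Overall = 0.2 × 11150 + 0.55 × 17012 + 0.25 × 8850 = 2230 + 9356.6 + 2212.5 = 13799.1

$13,799.10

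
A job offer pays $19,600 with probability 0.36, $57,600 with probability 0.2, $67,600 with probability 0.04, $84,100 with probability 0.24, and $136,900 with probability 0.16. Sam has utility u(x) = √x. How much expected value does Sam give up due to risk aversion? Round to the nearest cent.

E[u] = 0.36·√19600 + 0.2·√57600 + 0.04·√67600 + 0.24·√84100 + 0.16·√136900 = 0.36·140 + 0.2·240 + 0.04·260 + 0.24·290 + 0.16·370 = 237.6
CE = (237.6)² = 56453.76
Risk premium = EV − CE = 63368 − 56453.76 = 6914.24

$6,914.24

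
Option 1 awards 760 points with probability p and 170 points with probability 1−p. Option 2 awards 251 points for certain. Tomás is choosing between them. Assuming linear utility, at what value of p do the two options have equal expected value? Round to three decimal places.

p·760 + (1−p)·170 = 251
590p + 170 = 251
p = (251 − 170) / 590

p = 0.137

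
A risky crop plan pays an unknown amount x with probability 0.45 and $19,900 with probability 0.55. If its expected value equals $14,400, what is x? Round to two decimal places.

0.45·x + 0.55·19900 = 14400
0.45·x = 14400 − 10945 = 3455
x = 3455 / 0.45 = 7677.7778

x = $7,677.78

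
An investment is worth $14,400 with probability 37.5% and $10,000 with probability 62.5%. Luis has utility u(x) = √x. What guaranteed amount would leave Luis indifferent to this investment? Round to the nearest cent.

$11,556.25

E[u] = 0.375·√14400 + 0.625·√10000 = 0.375·120 + 0.625·100 = 107.5
CE = (107.5)² = 11556.25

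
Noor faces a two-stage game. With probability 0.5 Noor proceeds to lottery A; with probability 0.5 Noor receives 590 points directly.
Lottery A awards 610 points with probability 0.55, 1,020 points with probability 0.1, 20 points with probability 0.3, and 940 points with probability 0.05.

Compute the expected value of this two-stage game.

540.25 points

EV(A) = 0.55 × 610 + 0.1 × 1020 + 0.3 × 20 + 0.05 × 940 = 335.5 + 102 + 6 + 47 = 490.5
Branch B: 590 (certain)
Overall = 0.5 × 490.5 + 0.5 × 590 = 245.25 + 295 = 540.25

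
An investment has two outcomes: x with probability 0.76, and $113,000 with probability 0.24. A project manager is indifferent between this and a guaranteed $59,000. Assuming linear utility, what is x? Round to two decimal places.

0.76·x + 0.24·113000 = 59000
0.76·x = 59000 − 27120 = 31880
x = 31880 / 0.76 = 41947.3684

x = $41,947.37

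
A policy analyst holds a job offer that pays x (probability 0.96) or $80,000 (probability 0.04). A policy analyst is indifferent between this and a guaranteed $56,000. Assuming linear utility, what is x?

0.96·x + 0.04·80000 = 56000
0.96·x = 56000 − 3200 = 52800
x = 52800 / 0.96 = 55000

x = $55,000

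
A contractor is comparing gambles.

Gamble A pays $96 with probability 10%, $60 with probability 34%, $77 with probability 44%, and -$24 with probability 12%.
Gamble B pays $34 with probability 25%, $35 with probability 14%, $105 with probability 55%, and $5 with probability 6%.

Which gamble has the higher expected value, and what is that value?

Gamble A = 0.1 × 96 + 0.34 × 60 + 0.44 × 77 + 0.12 × (-24) = 9.6 + 20.4 + 33.88 − 2.88 = 61
Gamble B = 0.25 × 34 + 0.14 × 35 + 0.55 × 105 + 0.06 × 5 = 8.5 + 4.9 + 57.75 + 0.3 = 71.45

Gamble B ($71.45)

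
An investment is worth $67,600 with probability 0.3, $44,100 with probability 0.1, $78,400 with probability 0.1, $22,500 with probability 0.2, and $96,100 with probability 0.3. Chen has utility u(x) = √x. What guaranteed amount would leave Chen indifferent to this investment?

$62,500

E[u] = 0.3·√67600 + 0.1·√44100 + 0.1·√78400 + 0.2·√22500 + 0.3·√96100 = 0.3·260 + 0.1·210 + 0.1·280 + 0.2·150 + 0.3·310 = 250
CE = (250)² = 62500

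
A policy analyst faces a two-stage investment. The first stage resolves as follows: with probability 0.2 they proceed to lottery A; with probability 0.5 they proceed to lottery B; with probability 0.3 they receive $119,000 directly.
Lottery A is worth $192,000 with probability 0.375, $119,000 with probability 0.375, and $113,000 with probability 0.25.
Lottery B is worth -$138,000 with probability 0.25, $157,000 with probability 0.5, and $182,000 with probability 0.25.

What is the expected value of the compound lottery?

EV(A) = 0.375 × 192000 + 0.375 × 119000 + 0.25 × 113000 = 72000 + 44625 + 28250 = 144875
EV(B) = 0.25 × (-138000) + 0.5 × 157000 + 0.25 × 182000 = -34500 + 78500 + 45500 = 89500
Branch C: 119000 (certain)
Overall = 0.2 × 144875 + 0.5 × 89500 + 0.3 × 119000 = 28975 + 44750 + 35700 = 109425

$109,425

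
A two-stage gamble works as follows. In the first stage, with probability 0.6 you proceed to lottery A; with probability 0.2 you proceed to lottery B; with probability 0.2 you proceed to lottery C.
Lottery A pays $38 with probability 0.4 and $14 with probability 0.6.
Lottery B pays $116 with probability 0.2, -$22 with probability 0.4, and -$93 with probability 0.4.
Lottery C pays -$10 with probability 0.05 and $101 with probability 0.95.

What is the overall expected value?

EV(A) = 0.4 × 38 + 0.6 × 14 = 15.2 + 8.4 = 23.6
EV(B) = 0.2 × 116 + 0.4 × (-22) + 0.4 × (-93) = 23.2 − 8.8 − 37.2 = -22.8
EV(C) = 0.05 × (-10) + 0.95 × 101 = -0.5 + 95.95 = 95.45
Overall = 0.6 × 23.6 + 0.2 × (-22.8) + 0.2 × 95.45 = 14.16 − 4.56 + 19.09 = 28.69

$28.69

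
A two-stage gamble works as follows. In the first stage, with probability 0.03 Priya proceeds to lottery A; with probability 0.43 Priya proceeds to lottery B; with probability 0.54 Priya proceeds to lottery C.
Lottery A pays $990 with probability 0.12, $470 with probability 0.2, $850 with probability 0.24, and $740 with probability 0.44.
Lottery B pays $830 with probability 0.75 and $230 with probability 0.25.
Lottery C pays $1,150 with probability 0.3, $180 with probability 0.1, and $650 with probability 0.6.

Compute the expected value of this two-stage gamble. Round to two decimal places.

EV(A) = 0.12 × 990 + 0.2 × 470 + 0.24 × 850 + 0.44 × 740 = 118.8 + 94 + 204 + 325.6 = 742.4
EV(B) = 0.75 × 830 + 0.25 × 230 = 622.5 + 57.5 = 680
EV(C) = 0.3 × 1150 + 0.1 × 180 + 0.6 × 650 = 345 + 18 + 390 = 753
Overall = 0.03 × 742.4 + 0.43 × 680 + 0.54 × 753 = 22.272 + 292.4 + 406.62 = 721.292

$721.29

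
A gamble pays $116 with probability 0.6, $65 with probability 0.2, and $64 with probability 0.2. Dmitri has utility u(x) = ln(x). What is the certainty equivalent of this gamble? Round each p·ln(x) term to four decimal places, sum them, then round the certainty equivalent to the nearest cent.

$91.73

E[u] = 0.6·ln(116) + 0.2·ln(65) + 0.2·ln(64) = 2.8522 + 0.8349 + 0.8318 = 4.5189
CE = e^4.5189 ≈ 91.73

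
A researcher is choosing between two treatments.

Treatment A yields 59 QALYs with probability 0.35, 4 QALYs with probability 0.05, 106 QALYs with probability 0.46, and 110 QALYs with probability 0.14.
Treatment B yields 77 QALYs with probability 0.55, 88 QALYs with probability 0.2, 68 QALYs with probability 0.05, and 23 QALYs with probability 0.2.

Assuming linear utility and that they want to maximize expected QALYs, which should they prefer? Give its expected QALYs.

Treatment A = 0.35 × 59 + 0.05 × 4 + 0.46 × 106 + 0.14 × 110 = 20.65 + 0.2 + 48.76 + 15.4 = 85.01
Treatment B = 0.55 × 77 + 0.2 × 88 + 0.05 × 68 + 0.2 × 23 = 42.35 + 17.6 + 3.4 + 4.6 = 67.95

Treatment A (85.01 QALYs)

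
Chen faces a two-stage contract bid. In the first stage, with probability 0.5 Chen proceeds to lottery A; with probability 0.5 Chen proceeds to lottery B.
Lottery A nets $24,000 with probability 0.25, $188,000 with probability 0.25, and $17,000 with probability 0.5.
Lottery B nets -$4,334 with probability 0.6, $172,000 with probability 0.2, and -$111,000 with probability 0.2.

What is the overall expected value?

EV(A) = 0.25 × 24000 + 0.25 × 188000 + 0.5 × 17000 = 6000 + 47000 + 8500 = 61500
EV(B) = 0.6 × (-4334) + 0.2 × 172000 + 0.2 × (-111000) = -2600.4 + 34400 − 22200 = 9599.6
Overall = 0.5 × 61500 + 0.5 × 9599.6 = 30750 + 4799.8 = 35549.8

$35,549.80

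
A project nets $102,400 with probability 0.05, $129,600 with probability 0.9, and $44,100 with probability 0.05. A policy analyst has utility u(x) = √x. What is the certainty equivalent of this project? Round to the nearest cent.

E[u] = 0.05·√102400 + 0.9·√129600 + 0.05·√44100 = 0.05·320 + 0.9·360 + 0.05·210 = 350.5
CE = (350.5)² = 122850.25

$122,850.25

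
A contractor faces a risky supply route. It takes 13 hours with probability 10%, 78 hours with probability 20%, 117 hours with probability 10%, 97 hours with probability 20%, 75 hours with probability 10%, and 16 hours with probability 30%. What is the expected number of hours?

EV = 0.1 × 13 + 0.2 × 78 + 0.1 × 117 + 0.2 × 97 + 0.1 × 75 + 0.3 × 16 = 1.3 + 15.6 + 11.7 + 19.4 + 7.5 + 4.8 = 60.3

60.3 hours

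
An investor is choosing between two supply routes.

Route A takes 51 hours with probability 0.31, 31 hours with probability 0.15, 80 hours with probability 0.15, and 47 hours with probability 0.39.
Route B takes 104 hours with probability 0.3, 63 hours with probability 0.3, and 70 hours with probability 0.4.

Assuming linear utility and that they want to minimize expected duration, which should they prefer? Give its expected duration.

Route A = 0.31 × 51 + 0.15 × 31 + 0.15 × 80 + 0.39 × 47 = 15.81 + 4.65 + 12 + 18.33 = 50.79
Route B = 0.3 × 104 + 0.3 × 63 + 0.4 × 70 = 31.2 + 18.9 + 28 = 78.1

Route A (50.79 hours)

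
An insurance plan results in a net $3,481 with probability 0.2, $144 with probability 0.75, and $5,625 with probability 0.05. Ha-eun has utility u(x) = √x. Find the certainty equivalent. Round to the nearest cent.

E[u] = 0.2·√3481 + 0.75·√144 + 0.05·√5625 = 0.2·59 + 0.75·12 + 0.05·75 = 24.55
CE = (24.55)² = 602.7025

$602.70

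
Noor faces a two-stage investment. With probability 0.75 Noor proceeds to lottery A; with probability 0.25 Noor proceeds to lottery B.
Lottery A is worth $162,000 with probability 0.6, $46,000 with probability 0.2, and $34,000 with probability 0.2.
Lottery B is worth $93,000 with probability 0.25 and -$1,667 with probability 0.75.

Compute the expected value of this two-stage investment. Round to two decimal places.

EV(A) = 0.6 × 162000 + 0.2 × 46000 + 0.2 × 34000 = 97200 + 9200 + 6800 = 113200
EV(B) = 0.25 × 93000 + 0.75 × (-1667) = 23250 − 1250.25 = 21999.75
Overall = 0.75 × 113200 + 0.25 × 21999.75 = 84900 + 5499.9375 = 90399.9375

$90,399.94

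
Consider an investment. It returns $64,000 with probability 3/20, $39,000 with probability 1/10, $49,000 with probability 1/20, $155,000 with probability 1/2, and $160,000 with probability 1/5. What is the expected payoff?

EV = 3/20 × 64000 + 1/10 × 39000 + 1/20 × 49000 + 1/2 × 155000 + 1/5 × 160000 = 9600 + 3900 + 2450 + 77500 + 32000 = 125450

$125,450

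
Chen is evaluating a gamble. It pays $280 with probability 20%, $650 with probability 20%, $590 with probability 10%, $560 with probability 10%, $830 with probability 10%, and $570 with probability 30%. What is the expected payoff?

EV = 0.2 × 280 + 0.2 × 650 + 0.1 × 590 + 0.1 × 560 + 0.1 × 830 + 0.3 × 570 = 56 + 130 + 59 + 56 + 83 + 171 = 555

$555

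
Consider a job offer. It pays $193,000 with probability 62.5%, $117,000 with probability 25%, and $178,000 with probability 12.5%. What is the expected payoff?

$172,125

EV = 0.625 × 193000 + 0.25 × 117000 + 0.125 × 178000 = 120625 + 29250 + 22250 = 172125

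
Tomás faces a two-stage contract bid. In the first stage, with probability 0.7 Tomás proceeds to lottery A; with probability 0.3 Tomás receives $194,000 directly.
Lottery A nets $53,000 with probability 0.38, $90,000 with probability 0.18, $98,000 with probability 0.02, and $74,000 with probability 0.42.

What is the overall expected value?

EV(A) = 0.38 × 53000 + 0.18 × 90000 + 0.02 × 98000 + 0.42 × 74000 = 20140 + 16200 + 1960 + 31080 = 69380
Branch B: 194000 (certain)
Overall = 0.7 × 69380 + 0.3 × 194000 = 48566 + 58200 = 106766

$106,766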